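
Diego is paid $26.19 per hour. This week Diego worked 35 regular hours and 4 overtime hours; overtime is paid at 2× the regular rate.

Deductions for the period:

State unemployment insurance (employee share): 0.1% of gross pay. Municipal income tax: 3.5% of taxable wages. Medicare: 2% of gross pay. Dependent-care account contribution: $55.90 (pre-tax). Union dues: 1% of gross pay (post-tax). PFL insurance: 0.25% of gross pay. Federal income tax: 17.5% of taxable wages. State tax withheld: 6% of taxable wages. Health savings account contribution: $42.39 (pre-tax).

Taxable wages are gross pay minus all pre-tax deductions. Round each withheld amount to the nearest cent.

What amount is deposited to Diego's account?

$712.62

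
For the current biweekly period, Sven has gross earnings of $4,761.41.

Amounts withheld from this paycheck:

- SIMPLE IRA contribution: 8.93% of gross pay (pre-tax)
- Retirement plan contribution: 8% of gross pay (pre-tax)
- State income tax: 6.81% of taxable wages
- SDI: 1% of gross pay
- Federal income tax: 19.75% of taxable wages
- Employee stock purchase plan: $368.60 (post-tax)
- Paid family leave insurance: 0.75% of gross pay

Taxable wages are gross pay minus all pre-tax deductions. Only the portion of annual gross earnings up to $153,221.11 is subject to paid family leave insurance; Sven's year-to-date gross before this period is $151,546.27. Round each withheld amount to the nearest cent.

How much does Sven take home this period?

$2,476.01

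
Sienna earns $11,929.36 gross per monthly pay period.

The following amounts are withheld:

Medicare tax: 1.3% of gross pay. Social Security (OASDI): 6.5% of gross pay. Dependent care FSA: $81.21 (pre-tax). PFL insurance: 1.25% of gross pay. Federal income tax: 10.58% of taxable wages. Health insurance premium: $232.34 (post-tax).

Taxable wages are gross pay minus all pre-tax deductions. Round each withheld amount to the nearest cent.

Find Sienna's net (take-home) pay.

$9,282.67

Dependent care FSA: $81.21
Taxable wages = $11,929.36 − $81.21 = $11,848.15
Federal income tax: $11,848.15 × 0.1058 = $1,253.53
PFL insurance: $11,929.36 × 0.0125 = $149.12
Social Security (OASDI): $11,929.36 × 0.065 = $775.41
Medicare tax: $11,929.36 × 0.013 = $155.08
Health insurance premium: $232.34
Total deductions = $81.21 + $1,253.53 + $149.12 + $775.41 + $155.08 + $232.34 = $2,646.69
Net pay = $11,929.36 − $2,646.69 = $9,282.67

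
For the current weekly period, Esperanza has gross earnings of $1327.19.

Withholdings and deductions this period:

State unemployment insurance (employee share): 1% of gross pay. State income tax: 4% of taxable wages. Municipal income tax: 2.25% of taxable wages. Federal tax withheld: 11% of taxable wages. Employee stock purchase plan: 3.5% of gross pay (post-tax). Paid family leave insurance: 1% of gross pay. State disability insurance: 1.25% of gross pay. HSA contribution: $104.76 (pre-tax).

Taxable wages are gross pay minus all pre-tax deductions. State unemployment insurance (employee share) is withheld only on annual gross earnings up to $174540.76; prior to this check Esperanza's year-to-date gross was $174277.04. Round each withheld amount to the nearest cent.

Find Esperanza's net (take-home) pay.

HSA contribution: $104.76
Taxable wages = $1327.19 − $104.76 = $1222.43
Federal tax withheld: $1222.43 × 0.11 = $134.47
State income tax: $1222.43 × 0.04 = $48.90
Municipal income tax: $1222.43 × 0.0225 = $27.50
State disability insurance: $1327.19 × 0.0125 = $16.59
Paid family leave insurance: $1327.19 × 0.01 = $13.27
State unemployment insurance (employee share): only $174540.76 − $174277.04 = $263.72 of this check is subject → $263.72 × 0.01 = $2.64
Employee stock purchase plan: $1327.19 × 0.035 = $46.45
Total deductions = $104.76 + $134.47 + $48.90 + $27.50 + $16.59 + $13.27 + $2.64 + $46.45 = $394.58
Net pay = $1327.19 − $394.58 = $932.61

$932.61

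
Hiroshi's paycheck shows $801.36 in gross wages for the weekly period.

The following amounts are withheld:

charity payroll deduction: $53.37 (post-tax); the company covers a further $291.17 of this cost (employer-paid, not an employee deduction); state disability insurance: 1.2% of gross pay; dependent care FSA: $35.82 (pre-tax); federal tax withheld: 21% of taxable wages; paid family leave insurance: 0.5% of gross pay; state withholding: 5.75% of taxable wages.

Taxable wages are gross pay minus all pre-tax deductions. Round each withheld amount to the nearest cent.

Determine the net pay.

$493.76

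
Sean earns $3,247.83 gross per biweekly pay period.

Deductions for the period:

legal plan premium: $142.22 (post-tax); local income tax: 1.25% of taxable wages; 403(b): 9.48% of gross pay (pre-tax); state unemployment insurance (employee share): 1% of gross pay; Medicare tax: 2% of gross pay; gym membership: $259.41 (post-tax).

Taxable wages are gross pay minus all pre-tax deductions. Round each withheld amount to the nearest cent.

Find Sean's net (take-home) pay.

403(b): $3,247.83 × 0.0948 = $307.89
Taxable wages = $3,247.83 − $307.89 = $2,939.94
Local income tax: $2,939.94 × 0.0125 = $36.75
State unemployment insurance (employee share): $3,247.83 × 0.01 = $32.48
Medicare tax: $3,247.83 × 0.02 = $64.96
Legal plan premium: $142.22
Gym membership: $259.41
Total deductions = $307.89 + $36.75 + $32.48 + $64.96 + $142.22 + $259.41 = $843.71
Net pay = $3,247.83 − $843.71 = $2,404.12

$2,404.12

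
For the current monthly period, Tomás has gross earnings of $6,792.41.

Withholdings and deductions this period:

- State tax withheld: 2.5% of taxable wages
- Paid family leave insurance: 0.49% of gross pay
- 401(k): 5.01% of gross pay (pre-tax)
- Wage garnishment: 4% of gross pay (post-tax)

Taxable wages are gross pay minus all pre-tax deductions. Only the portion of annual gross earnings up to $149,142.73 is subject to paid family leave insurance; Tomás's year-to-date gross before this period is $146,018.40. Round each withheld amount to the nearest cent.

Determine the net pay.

401(k): $6,792.41 × 0.0501 = $340.30
Taxable wages = $6,792.41 − $340.30 = $6,452.11
State tax withheld: $6,452.11 × 0.025 = $161.30
Paid family leave insurance: only $149,142.73 − $146,018.40 = $3,124.33 of this check is subject → $3,124.33 × 0.0049 = $15.31
Wage garnishment: $6,792.41 × 0.04 = $271.70
Total deductions = $340.30 + $161.30 + $15.31 + $271.70 = $788.61
Net pay = $6,792.41 − $788.61 = $6,003.80

$6,003.80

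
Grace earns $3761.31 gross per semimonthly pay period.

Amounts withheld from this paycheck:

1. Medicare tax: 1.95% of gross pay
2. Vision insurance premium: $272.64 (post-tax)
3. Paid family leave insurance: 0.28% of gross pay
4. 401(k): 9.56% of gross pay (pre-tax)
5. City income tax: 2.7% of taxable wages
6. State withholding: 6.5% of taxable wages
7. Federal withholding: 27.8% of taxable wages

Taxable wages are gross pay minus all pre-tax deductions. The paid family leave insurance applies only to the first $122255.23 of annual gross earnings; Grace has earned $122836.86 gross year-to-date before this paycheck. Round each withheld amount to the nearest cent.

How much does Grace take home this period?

$1797.10

401(k): $3761.31 × 0.0956 = $359.58
Taxable wages = $3761.31 − $359.58 = $3401.73
City income tax: $3401.73 × 0.027 = $91.85
State withholding: $3401.73 × 0.065 = $221.11
Federal withholding: $3401.73 × 0.278 = $945.68
Paid family leave insurance: annual cap $122255.23 already reached (YTD $122836.86), so $0.00
Medicare tax: $3761.31 × 0.0195 = $73.35
Vision insurance premium: $272.64
Total deductions = $359.58 + $91.85 + $221.11 + $945.68 + $0.00 + $73.35 + $272.64 = $1964.21
Net pay = $3761.31 − $1964.21 = $1797.10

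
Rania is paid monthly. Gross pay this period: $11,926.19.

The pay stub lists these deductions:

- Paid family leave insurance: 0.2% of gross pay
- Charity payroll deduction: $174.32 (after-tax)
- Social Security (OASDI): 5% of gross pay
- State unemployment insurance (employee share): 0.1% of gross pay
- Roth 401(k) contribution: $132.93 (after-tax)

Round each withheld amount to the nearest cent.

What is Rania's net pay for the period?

$10,986.85

State unemployment insurance (employee share): $11,926.19 × 0.001 = $11.93
Social Security (OASDI): $11,926.19 × 0.05 = $596.31
Paid family leave insurance: $11,926.19 × 0.002 = $23.85
Charity payroll deduction: $174.32
Roth 401(k) contribution: $132.93
Total deductions = $11.93 + $596.31 + $23.85 + $174.32 + $132.93 = $939.34
Net pay = $11,926.19 − $939.34 = $10,986.85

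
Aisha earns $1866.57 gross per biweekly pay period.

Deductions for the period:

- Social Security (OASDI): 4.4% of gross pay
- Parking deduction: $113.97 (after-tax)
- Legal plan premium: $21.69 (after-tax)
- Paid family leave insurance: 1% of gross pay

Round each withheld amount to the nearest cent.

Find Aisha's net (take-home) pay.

$1630.11

Paid family leave insurance: $1866.57 × 0.01 = $18.67
Social Security (OASDI): $1866.57 × 0.044 = $82.13
Parking deduction: $113.97
Legal plan premium: $21.69
Total deductions = $18.67 + $82.13 + $113.97 + $21.69 = $236.46
Net pay = $1866.57 − $236.46 = $1630.11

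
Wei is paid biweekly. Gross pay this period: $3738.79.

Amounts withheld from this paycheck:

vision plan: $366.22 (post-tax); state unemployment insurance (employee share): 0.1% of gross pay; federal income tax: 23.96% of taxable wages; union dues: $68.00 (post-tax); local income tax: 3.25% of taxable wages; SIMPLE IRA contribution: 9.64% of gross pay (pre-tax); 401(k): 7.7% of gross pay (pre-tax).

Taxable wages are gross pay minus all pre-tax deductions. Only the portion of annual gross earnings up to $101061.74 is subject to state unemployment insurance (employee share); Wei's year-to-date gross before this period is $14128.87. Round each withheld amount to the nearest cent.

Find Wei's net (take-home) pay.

$1811.60

401(k): $3738.79 × 0.077 = $287.89
SIMPLE IRA contribution: $3738.79 × 0.0964 = $360.42
Pre-tax total = $287.89 + $360.42 = $648.31
Taxable wages = $3738.79 − $648.31 = $3090.48
Local income tax: $3090.48 × 0.0325 = $100.44
Federal income tax: $3090.48 × 0.2396 = $740.48
State unemployment insurance (employee share): cap not yet reached, full $3738.79 is subject → $3738.79 × 0.001 = $3.74
Union dues: $68.00
Vision plan: $366.22
Total deductions = $287.89 + $360.42 + $100.44 + $740.48 + $3.74 + $68.00 + $366.22 = $1927.19
Net pay = $3738.79 − $1927.19 = $1811.60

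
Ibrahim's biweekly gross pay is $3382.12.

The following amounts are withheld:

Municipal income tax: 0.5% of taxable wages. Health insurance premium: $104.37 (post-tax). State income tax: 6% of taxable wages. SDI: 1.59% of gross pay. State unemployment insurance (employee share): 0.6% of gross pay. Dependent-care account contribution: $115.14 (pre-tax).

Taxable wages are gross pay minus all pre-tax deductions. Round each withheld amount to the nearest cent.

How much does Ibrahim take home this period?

$2876.19

Dependent-care account contribution: $115.14
Taxable wages = $3382.12 − $115.14 = $3266.98
State income tax: $3266.98 × 0.06 = $196.02
Municipal income tax: $3266.98 × 0.005 = $16.33
State unemployment insurance (employee share): $3382.12 × 0.006 = $20.29
SDI: $3382.12 × 0.0159 = $53.78
Health insurance premium: $104.37
Total deductions = $115.14 + $196.02 + $16.33 + $20.29 + $53.78 + $104.37 = $505.93
Net pay = $3382.12 − $505.93 = $2876.19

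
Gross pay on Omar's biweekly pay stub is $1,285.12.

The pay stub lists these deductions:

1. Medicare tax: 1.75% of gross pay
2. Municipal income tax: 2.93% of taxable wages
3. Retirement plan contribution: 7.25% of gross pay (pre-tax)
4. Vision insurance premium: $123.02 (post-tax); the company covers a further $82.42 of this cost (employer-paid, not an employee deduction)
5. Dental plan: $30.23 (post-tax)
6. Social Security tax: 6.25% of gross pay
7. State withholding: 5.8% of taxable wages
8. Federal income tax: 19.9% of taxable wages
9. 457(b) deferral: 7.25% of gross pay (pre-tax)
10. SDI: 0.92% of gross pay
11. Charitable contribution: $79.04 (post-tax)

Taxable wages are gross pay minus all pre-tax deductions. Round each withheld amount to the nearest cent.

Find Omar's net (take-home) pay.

$437.28

Retirement plan contribution: $1,285.12 × 0.0725 = $93.17
457(b) deferral: $1,285.12 × 0.0725 = $93.17
Pre-tax total = $93.17 + $93.17 = $186.34
Taxable wages = $1,285.12 − $186.34 = $1,098.78
Federal income tax: $1,098.78 × 0.199 = $218.66
Municipal income tax: $1,098.78 × 0.0293 = $32.19
State withholding: $1,098.78 × 0.058 = $63.73
SDI: $1,285.12 × 0.0092 = $11.82
Social Security tax: $1,285.12 × 0.0625 = $80.32
Medicare tax: $1,285.12 × 0.0175 = $22.49
Charitable contribution: $79.04
Vision insurance premium: $123.02
Dental plan: $30.23
(Employer's $82.42 toward vision insurance premium is not withheld from the employee.)
Total deductions = $93.17 + $93.17 + $218.66 + $32.19 + $63.73 + $11.82 + $80.32 + $22.49 + $79.04 + $123.02 + $30.23 = $847.84
Net pay = $1,285.12 − $847.84 = $437.28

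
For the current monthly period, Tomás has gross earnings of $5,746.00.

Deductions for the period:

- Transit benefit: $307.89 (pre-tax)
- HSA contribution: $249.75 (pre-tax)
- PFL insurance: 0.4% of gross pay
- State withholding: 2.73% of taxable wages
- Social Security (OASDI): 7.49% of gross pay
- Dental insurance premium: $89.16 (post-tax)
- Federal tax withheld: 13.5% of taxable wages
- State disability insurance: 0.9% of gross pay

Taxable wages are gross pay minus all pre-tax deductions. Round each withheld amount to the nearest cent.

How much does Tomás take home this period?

Transit benefit: $307.89
HSA contribution: $249.75
Pre-tax total = $307.89 + $249.75 = $557.64
Taxable wages = $5,746.00 − $557.64 = $5,188.36
Federal tax withheld: $5,188.36 × 0.135 = $700.43
State withholding: $5,188.36 × 0.0273 = $141.64
PFL insurance: $5,746.00 × 0.004 = $22.98
Social Security (OASDI): $5,746.00 × 0.0749 = $430.38
State disability insurance: $5,746.00 × 0.009 = $51.71
Dental insurance premium: $89.16
Total deductions = $307.89 + $249.75 + $700.43 + $141.64 + $22.98 + $430.38 + $51.71 + $89.16 = $1,993.94
Net pay = $5,746.00 − $1,993.94 = $3,752.06

$3,752.06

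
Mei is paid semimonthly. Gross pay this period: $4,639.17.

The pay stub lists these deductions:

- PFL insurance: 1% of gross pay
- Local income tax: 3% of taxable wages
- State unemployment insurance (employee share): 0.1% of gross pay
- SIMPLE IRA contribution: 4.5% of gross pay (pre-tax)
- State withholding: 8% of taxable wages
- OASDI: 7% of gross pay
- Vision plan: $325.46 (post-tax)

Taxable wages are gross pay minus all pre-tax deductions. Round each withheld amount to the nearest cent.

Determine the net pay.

$3,241.84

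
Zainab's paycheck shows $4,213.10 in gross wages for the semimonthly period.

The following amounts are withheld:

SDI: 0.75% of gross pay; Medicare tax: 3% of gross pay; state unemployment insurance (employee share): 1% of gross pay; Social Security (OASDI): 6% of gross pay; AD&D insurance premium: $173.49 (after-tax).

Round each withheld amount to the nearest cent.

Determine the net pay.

$3,586.70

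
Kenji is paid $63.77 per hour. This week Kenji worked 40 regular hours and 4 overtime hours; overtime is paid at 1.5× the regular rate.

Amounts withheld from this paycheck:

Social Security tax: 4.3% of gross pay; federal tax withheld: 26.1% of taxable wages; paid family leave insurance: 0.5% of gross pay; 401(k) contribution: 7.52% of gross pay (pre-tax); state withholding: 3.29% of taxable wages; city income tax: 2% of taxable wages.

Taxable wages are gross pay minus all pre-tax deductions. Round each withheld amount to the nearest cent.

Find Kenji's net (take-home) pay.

Regular pay: 40 × $63.77 = $2,550.80
Overtime pay: 4 × $63.77 × 1.5 = $382.62
Gross pay = $2,550.80 + $382.62 = $2,933.42
401(k) contribution: $2,933.42 × 0.0752 = $220.59
Taxable wages = $2,933.42 − $220.59 = $2,712.83
City income tax: $2,712.83 × 0.02 = $54.26
Federal tax withheld: $2,712.83 × 0.261 = $708.05
State withholding: $2,712.83 × 0.0329 = $89.25
Social Security tax: $2,933.42 × 0.043 = $126.14
Paid family leave insurance: $2,933.42 × 0.005 = $14.67
Total deductions = $220.59 + $54.26 + $708.05 + $89.25 + $126.14 + $14.67 = $1,212.96
Net pay = $2,933.42 − $1,212.96 = $1,720.46

$1,720.46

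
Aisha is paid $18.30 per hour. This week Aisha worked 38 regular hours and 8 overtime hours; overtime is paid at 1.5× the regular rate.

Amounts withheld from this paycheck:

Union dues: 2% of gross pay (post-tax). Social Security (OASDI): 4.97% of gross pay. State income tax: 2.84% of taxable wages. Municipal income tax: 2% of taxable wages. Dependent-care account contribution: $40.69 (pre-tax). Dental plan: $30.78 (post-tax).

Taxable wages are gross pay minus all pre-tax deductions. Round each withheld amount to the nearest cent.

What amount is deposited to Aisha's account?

$737.43

Regular pay: 38 × $18.30 = $695.40
Overtime pay: 8 × $18.30 × 1.5 = $219.60
Gross pay = $695.40 + $219.60 = $915.00
Dependent-care account contribution: $40.69
Taxable wages = $915.00 − $40.69 = $874.31
Municipal income tax: $874.31 × 0.02 = $17.49
State income tax: $874.31 × 0.0284 = $24.83
Social Security (OASDI): $915.00 × 0.0497 = $45.48
Dental plan: $30.78
Union dues: $915.00 × 0.02 = $18.30
Total deductions = $40.69 + $17.49 + $24.83 + $45.48 + $30.78 + $18.30 = $177.57
Net pay = $915.00 − $177.57 = $737.43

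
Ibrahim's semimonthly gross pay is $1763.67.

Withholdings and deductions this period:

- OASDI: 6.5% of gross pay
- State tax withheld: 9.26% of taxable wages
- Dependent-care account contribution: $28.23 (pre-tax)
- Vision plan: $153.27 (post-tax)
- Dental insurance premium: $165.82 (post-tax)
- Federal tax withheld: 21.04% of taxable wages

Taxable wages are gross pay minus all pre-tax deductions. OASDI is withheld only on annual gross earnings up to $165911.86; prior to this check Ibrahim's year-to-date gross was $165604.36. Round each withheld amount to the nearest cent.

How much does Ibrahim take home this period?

Dependent-care account contribution: $28.23
Taxable wages = $1763.67 − $28.23 = $1735.44
Federal tax withheld: $1735.44 × 0.2104 = $365.14
State tax withheld: $1735.44 × 0.0926 = $160.70
OASDI: only $165911.86 − $165604.36 = $307.50 of this check is subject → $307.50 × 0.065 = $19.99
Vision plan: $153.27
Dental insurance premium: $165.82
Total deductions = $28.23 + $365.14 + $160.70 + $19.99 + $153.27 + $165.82 = $893.15
Net pay = $1763.67 − $893.15 = $870.52

$870.52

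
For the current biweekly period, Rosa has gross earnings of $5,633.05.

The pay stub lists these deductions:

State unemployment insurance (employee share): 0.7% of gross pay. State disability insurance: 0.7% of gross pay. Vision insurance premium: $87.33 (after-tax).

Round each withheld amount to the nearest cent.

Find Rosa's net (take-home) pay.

$5,466.86

State unemployment insurance (employee share): $5,633.05 × 0.007 = $39.43
State disability insurance: $5,633.05 × 0.007 = $39.43
Vision insurance premium: $87.33
Total deductions = $39.43 + $39.43 + $87.33 = $166.19
Net pay = $5,633.05 − $166.19 = $5,466.86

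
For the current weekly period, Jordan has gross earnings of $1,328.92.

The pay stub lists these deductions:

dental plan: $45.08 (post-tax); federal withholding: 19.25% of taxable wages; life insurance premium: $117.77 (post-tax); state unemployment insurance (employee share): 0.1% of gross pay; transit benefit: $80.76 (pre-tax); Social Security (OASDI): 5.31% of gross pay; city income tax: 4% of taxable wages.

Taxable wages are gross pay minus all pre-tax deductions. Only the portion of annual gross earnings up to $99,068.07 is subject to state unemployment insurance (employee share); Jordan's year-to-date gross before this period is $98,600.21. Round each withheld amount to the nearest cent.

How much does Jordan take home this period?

$724.07

Transit benefit: $80.76
Taxable wages = $1,328.92 − $80.76 = $1,248.16
Federal withholding: $1,248.16 × 0.1925 = $240.27
City income tax: $1,248.16 × 0.04 = $49.93
State unemployment insurance (employee share): only $99,068.07 − $98,600.21 = $467.86 of this check is subject → $467.86 × 0.001 = $0.47
Social Security (OASDI): $1,328.92 × 0.0531 = $70.57
Life insurance premium: $117.77
Dental plan: $45.08
Total deductions = $80.76 + $240.27 + $49.93 + $0.47 + $70.57 + $117.77 + $45.08 = $604.85
Net pay = $1,328.92 − $604.85 = $724.07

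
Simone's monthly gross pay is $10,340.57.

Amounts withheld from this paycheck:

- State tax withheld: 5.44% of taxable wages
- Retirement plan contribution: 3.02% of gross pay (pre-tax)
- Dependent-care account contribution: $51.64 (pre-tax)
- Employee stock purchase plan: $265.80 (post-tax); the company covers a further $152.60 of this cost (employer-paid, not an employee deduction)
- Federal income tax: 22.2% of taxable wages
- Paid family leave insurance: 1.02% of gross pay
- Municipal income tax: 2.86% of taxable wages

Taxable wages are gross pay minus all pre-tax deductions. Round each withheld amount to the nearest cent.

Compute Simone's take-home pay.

Dependent-care account contribution: $51.64
Retirement plan contribution: $10,340.57 × 0.0302 = $312.29
Pre-tax total = $51.64 + $312.29 = $363.93
Taxable wages = $10,340.57 − $363.93 = $9,976.64
Municipal income tax: $9,976.64 × 0.0286 = $285.33
State tax withheld: $9,976.64 × 0.0544 = $542.73
Federal income tax: $9,976.64 × 0.222 = $2,214.81
Paid family leave insurance: $10,340.57 × 0.0102 = $105.47
Employee stock purchase plan: $265.80
(Employer's $152.60 toward employee stock purchase plan is not withheld from the employee.)
Total deductions = $51.64 + $312.29 + $285.33 + $542.73 + $2,214.81 + $105.47 + $265.80 = $3,778.07
Net pay = $10,340.57 − $3,778.07 = $6,562.50

$6,562.50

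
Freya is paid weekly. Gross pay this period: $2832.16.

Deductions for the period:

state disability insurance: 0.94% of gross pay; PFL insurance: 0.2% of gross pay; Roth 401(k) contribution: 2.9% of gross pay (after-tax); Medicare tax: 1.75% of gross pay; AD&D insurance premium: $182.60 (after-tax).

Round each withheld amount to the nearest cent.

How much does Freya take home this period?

$2485.59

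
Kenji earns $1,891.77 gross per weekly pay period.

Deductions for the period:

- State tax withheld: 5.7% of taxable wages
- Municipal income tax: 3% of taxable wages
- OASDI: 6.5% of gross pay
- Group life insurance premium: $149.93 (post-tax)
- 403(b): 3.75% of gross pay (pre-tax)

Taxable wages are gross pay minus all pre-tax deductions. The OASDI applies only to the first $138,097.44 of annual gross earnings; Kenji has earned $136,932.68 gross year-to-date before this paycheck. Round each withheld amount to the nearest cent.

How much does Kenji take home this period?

403(b): $1,891.77 × 0.0375 = $70.94
Taxable wages = $1,891.77 − $70.94 = $1,820.83
Municipal income tax: $1,820.83 × 0.03 = $54.62
State tax withheld: $1,820.83 × 0.057 = $103.79
OASDI: only $138,097.44 − $136,932.68 = $1,164.76 of this check is subject → $1,164.76 × 0.065 = $75.71
Group life insurance premium: $149.93
Total deductions = $70.94 + $54.62 + $103.79 + $75.71 + $149.93 = $454.99
Net pay = $1,891.77 − $454.99 = $1,436.78

$1,436.78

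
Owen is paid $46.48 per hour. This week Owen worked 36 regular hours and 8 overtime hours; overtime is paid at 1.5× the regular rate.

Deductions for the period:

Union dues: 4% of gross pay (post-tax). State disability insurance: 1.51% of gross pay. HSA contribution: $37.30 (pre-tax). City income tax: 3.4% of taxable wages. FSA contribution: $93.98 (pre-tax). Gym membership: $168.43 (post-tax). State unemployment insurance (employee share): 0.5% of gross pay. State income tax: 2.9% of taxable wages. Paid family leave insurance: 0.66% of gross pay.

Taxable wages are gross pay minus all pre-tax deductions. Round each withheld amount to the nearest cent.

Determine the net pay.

$1,650.24

Regular pay: 36 × $46.48 = $1,673.28
Overtime pay: 8 × $46.48 × 1.5 = $557.76
Gross pay = $1,673.28 + $557.76 = $2,231.04
FSA contribution: $93.98
HSA contribution: $37.30
Pre-tax total = $93.98 + $37.30 = $131.28
Taxable wages = $2,231.04 − $131.28 = $2,099.76
State income tax: $2,099.76 × 0.029 = $60.89
City income tax: $2,099.76 × 0.034 = $71.39
State disability insurance: $2,231.04 × 0.0151 = $33.69
State unemployment insurance (employee share): $2,231.04 × 0.005 = $11.16
Paid family leave insurance: $2,231.04 × 0.0066 = $14.72
Union dues: $2,231.04 × 0.04 = $89.24
Gym membership: $168.43
Total deductions = $93.98 + $37.30 + $60.89 + $71.39 + $33.69 + $11.16 + $14.72 + $89.24 + $168.43 = $580.80
Net pay = $2,231.04 − $580.80 = $1,650.24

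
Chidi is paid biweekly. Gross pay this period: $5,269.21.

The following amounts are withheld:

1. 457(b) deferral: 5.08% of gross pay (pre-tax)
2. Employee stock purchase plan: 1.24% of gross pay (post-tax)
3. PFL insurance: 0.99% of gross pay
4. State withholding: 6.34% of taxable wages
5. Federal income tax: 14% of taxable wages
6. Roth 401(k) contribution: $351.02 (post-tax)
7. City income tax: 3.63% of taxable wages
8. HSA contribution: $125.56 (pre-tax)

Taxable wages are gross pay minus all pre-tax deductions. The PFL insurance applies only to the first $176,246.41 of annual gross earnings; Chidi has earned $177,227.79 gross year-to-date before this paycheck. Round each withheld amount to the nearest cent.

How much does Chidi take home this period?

$3,290.83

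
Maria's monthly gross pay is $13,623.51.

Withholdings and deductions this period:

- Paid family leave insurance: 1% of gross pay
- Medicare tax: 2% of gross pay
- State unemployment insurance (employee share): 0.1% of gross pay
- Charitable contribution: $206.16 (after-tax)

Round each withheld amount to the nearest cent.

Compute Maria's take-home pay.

Medicare tax: $13,623.51 × 0.02 = $272.47
Paid family leave insurance: $13,623.51 × 0.01 = $136.24
State unemployment insurance (employee share): $13,623.51 × 0.001 = $13.62
Charitable contribution: $206.16
Total deductions = $272.47 + $136.24 + $13.62 + $206.16 = $628.49
Net pay = $13,623.51 − $628.49 = $12,995.02

$12,995.02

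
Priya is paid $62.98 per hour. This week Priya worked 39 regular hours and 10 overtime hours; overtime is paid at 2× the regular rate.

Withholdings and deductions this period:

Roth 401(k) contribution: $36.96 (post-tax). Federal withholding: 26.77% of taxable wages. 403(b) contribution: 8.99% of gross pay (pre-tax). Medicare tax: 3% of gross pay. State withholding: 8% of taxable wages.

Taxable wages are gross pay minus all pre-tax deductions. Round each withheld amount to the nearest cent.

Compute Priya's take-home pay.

Regular pay: 39 × $62.98 = $2,456.22
Overtime pay: 10 × $62.98 × 2 = $1,259.60
Gross pay = $2,456.22 + $1,259.60 = $3,715.82
403(b) contribution: $3,715.82 × 0.0899 = $334.05
Taxable wages = $3,715.82 − $334.05 = $3,381.77
Federal withholding: $3,381.77 × 0.2677 = $905.30
State withholding: $3,381.77 × 0.08 = $270.54
Medicare tax: $3,715.82 × 0.03 = $111.47
Roth 401(k) contribution: $36.96
Total deductions = $334.05 + $905.30 + $270.54 + $111.47 + $36.96 = $1,658.32
Net pay = $3,715.82 − $1,658.32 = $2,057.50

$2,057.50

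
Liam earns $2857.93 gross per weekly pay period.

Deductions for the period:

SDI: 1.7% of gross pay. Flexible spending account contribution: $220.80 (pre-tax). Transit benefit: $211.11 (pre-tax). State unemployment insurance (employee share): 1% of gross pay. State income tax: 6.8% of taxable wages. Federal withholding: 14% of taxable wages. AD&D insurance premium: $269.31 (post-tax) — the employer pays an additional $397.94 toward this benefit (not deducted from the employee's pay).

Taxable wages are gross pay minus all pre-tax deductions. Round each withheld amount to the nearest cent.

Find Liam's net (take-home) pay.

$1574.94

Transit benefit: $211.11
Flexible spending account contribution: $220.80
Pre-tax total = $211.11 + $220.80 = $431.91
Taxable wages = $2857.93 − $431.91 = $2426.02
State income tax: $2426.02 × 0.068 = $164.97
Federal withholding: $2426.02 × 0.14 = $339.64
State unemployment insurance (employee share): $2857.93 × 0.01 = $28.58
SDI: $2857.93 × 0.017 = $48.58
AD&D insurance premium: $269.31
(Employer's $397.94 toward AD&D insurance premium is not withheld from the employee.)
Total deductions = $211.11 + $220.80 + $164.97 + $339.64 + $28.58 + $48.58 + $269.31 = $1282.99
Net pay = $2857.93 − $1282.99 = $1574.94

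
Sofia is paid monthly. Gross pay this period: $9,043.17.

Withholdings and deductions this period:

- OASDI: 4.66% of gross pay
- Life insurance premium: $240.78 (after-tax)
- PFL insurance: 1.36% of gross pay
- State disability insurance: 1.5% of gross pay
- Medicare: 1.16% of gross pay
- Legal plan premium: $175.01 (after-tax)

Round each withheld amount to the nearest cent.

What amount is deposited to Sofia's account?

$7,842.43

State disability insurance: $9,043.17 × 0.015 = $135.65
Medicare: $9,043.17 × 0.0116 = $104.90
OASDI: $9,043.17 × 0.0466 = $421.41
PFL insurance: $9,043.17 × 0.0136 = $122.99
Life insurance premium: $240.78
Legal plan premium: $175.01
Total deductions = $135.65 + $104.90 + $421.41 + $122.99 + $240.78 + $175.01 = $1,200.74
Net pay = $9,043.17 − $1,200.74 = $7,842.43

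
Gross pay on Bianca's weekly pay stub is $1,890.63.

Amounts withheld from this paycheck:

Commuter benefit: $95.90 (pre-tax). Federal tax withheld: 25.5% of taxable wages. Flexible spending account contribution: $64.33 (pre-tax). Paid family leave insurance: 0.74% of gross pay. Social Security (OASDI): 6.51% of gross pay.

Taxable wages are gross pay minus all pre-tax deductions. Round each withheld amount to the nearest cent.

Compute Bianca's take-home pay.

$1,152.08

Flexible spending account contribution: $64.33
Commuter benefit: $95.90
Pre-tax total = $64.33 + $95.90 = $160.23
Taxable wages = $1,890.63 − $160.23 = $1,730.40
Federal tax withheld: $1,730.40 × 0.255 = $441.25
Paid family leave insurance: $1,890.63 × 0.0074 = $13.99
Social Security (OASDI): $1,890.63 × 0.0651 = $123.08
Total deductions = $64.33 + $95.90 + $441.25 + $13.99 + $123.08 = $738.55
Net pay = $1,890.63 − $738.55 = $1,152.08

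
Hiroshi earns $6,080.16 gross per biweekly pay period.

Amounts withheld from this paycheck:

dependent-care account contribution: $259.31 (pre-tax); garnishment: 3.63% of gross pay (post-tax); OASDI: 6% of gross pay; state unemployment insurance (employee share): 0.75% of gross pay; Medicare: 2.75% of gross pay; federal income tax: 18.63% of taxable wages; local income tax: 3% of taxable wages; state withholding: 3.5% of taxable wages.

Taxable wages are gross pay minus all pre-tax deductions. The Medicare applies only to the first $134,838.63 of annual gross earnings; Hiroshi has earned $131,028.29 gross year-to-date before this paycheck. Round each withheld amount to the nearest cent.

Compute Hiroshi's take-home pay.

Dependent-care account contribution: $259.31
Taxable wages = $6,080.16 − $259.31 = $5,820.85
State withholding: $5,820.85 × 0.035 = $203.73
Local income tax: $5,820.85 × 0.03 = $174.63
Federal income tax: $5,820.85 × 0.1863 = $1,084.42
State unemployment insurance (employee share): $6,080.16 × 0.0075 = $45.60
OASDI: $6,080.16 × 0.06 = $364.81
Medicare: only $134,838.63 − $131,028.29 = $3,810.34 of this check is subject → $3,810.34 × 0.0275 = $104.78
Garnishment: $6,080.16 × 0.0363 = $220.71
Total deductions = $259.31 + $203.73 + $174.63 + $1,084.42 + $45.60 + $364.81 + $104.78 + $220.71 = $2,457.99
Net pay = $6,080.16 − $2,457.99 = $3,622.17

$3,622.17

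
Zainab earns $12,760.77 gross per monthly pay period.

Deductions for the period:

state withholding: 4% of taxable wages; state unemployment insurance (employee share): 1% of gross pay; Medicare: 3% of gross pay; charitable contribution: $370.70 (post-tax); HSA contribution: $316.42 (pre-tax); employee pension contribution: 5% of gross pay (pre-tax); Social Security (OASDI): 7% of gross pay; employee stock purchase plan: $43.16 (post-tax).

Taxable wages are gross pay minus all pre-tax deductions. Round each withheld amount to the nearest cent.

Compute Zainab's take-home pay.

HSA contribution: $316.42
Employee pension contribution: $12,760.77 × 0.05 = $638.04
Pre-tax total = $316.42 + $638.04 = $954.46
Taxable wages = $12,760.77 − $954.46 = $11,806.31
State withholding: $11,806.31 × 0.04 = $472.25
Social Security (OASDI): $12,760.77 × 0.07 = $893.25
State unemployment insurance (employee share): $12,760.77 × 0.01 = $127.61
Medicare: $12,760.77 × 0.03 = $382.82
Charitable contribution: $370.70
Employee stock purchase plan: $43.16
Total deductions = $316.42 + $638.04 + $472.25 + $893.25 + $127.61 + $382.82 + $370.70 + $43.16 = $3,244.25
Net pay = $12,760.77 − $3,244.25 = $9,516.52

$9,516.52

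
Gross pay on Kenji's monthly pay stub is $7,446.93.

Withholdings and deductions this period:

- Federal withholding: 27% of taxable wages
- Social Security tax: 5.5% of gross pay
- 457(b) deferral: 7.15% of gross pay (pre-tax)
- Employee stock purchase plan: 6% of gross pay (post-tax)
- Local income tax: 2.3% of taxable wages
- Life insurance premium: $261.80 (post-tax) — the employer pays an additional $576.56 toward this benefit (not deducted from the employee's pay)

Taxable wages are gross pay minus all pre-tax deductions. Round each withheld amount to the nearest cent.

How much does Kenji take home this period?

457(b) deferral: $7,446.93 × 0.0715 = $532.46
Taxable wages = $7,446.93 − $532.46 = $6,914.47
Local income tax: $6,914.47 × 0.023 = $159.03
Federal withholding: $6,914.47 × 0.27 = $1,866.91
Social Security tax: $7,446.93 × 0.055 = $409.58
Life insurance premium: $261.80
Employee stock purchase plan: $7,446.93 × 0.06 = $446.82
(Employer's $576.56 toward life insurance premium is not withheld from the employee.)
Total deductions = $532.46 + $159.03 + $1,866.91 + $409.58 + $261.80 + $446.82 = $3,676.60
Net pay = $7,446.93 − $3,676.60 = $3,770.33

$3,770.33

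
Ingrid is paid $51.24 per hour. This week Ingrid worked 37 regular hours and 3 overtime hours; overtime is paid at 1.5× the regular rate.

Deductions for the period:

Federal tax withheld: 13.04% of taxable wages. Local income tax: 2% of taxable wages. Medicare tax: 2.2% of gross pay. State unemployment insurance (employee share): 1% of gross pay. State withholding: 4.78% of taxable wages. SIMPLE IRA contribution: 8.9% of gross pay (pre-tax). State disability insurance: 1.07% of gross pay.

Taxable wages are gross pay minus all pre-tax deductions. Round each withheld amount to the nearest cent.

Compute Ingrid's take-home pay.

Regular pay: 37 × $51.24 = $1895.88
Overtime pay: 3 × $51.24 × 1.5 = $230.58
Gross pay = $1895.88 + $230.58 = $2126.46
SIMPLE IRA contribution: $2126.46 × 0.089 = $189.25
Taxable wages = $2126.46 − $189.25 = $1937.21
Federal tax withheld: $1937.21 × 0.1304 = $252.61
Local income tax: $1937.21 × 0.02 = $38.74
State withholding: $1937.21 × 0.0478 = $92.60
State unemployment insurance (employee share): $2126.46 × 0.01 = $21.26
Medicare tax: $2126.46 × 0.022 = $46.78
State disability insurance: $2126.46 × 0.0107 = $22.75
Total deductions = $189.25 + $252.61 + $38.74 + $92.60 + $21.26 + $46.78 + $22.75 = $663.99
Net pay = $2126.46 − $663.99 = $1462.47

$1462.47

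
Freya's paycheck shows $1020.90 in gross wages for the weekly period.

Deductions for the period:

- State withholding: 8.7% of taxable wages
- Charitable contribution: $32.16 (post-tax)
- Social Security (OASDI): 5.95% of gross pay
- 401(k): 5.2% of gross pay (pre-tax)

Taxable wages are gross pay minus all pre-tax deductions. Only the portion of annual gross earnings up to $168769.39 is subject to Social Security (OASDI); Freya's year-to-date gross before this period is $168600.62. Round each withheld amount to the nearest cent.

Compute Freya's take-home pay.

401(k): $1020.90 × 0.052 = $53.09
Taxable wages = $1020.90 − $53.09 = $967.81
State withholding: $967.81 × 0.087 = $84.20
Social Security (OASDI): only $168769.39 − $168600.62 = $168.77 of this check is subject → $168.77 × 0.0595 = $10.04
Charitable contribution: $32.16
Total deductions = $53.09 + $84.20 + $10.04 + $32.16 = $179.49
Net pay = $1020.90 − $179.49 = $841.41

$841.41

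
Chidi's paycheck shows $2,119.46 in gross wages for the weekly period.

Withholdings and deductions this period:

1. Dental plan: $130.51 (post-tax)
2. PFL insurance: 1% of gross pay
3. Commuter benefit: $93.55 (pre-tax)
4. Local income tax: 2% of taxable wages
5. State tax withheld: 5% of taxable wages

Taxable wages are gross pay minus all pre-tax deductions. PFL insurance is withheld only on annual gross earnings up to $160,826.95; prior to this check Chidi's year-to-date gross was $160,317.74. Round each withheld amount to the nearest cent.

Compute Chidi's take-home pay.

$1,748.49

Commuter benefit: $93.55
Taxable wages = $2,119.46 − $93.55 = $2,025.91
State tax withheld: $2,025.91 × 0.05 = $101.30
Local income tax: $2,025.91 × 0.02 = $40.52
PFL insurance: only $160,826.95 − $160,317.74 = $509.21 of this check is subject → $509.21 × 0.01 = $5.09
Dental plan: $130.51
Total deductions = $93.55 + $101.30 + $40.52 + $5.09 + $130.51 = $370.97
Net pay = $2,119.46 − $370.97 = $1,748.49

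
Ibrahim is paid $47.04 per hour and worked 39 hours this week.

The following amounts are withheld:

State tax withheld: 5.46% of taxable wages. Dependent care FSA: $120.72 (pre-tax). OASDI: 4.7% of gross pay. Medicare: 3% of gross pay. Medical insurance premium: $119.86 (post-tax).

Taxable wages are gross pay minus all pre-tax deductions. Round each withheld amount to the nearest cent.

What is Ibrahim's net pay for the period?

Gross pay: 39 × $47.04 = $1834.56
Dependent care FSA: $120.72
Taxable wages = $1834.56 − $120.72 = $1713.84
State tax withheld: $1713.84 × 0.0546 = $93.58
Medicare: $1834.56 × 0.03 = $55.04
OASDI: $1834.56 × 0.047 = $86.22
Medical insurance premium: $119.86
Total deductions = $120.72 + $93.58 + $55.04 + $86.22 + $119.86 = $475.42
Net pay = $1834.56 − $475.42 = $1359.14

$1359.14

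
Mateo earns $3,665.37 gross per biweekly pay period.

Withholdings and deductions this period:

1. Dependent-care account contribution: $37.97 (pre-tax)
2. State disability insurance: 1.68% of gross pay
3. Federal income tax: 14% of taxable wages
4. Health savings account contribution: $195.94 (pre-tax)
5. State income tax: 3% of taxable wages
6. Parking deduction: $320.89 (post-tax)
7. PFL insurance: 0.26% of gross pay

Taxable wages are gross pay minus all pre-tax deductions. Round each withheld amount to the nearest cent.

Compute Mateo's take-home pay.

Health savings account contribution: $195.94
Dependent-care account contribution: $37.97
Pre-tax total = $195.94 + $37.97 = $233.91
Taxable wages = $3,665.37 − $233.91 = $3,431.46
Federal income tax: $3,431.46 × 0.14 = $480.40
State income tax: $3,431.46 × 0.03 = $102.94
PFL insurance: $3,665.37 × 0.0026 = $9.53
State disability insurance: $3,665.37 × 0.0168 = $61.58
Parking deduction: $320.89
Total deductions = $195.94 + $37.97 + $480.40 + $102.94 + $9.53 + $61.58 + $320.89 = $1,209.25
Net pay = $3,665.37 − $1,209.25 = $2,456.12

$2,456.12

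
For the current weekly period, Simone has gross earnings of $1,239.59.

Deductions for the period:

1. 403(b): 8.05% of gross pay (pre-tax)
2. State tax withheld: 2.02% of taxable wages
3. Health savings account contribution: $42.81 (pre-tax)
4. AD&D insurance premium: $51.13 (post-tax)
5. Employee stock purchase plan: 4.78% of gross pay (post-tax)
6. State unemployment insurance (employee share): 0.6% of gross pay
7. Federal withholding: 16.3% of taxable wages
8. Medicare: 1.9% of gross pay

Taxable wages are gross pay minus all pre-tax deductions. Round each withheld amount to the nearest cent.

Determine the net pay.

Health savings account contribution: $42.81
403(b): $1,239.59 × 0.0805 = $99.79
Pre-tax total = $42.81 + $99.79 = $142.60
Taxable wages = $1,239.59 − $142.60 = $1,096.99
State tax withheld: $1,096.99 × 0.0202 = $22.16
Federal withholding: $1,096.99 × 0.163 = $178.81
Medicare: $1,239.59 × 0.019 = $23.55
State unemployment insurance (employee share): $1,239.59 × 0.006 = $7.44
Employee stock purchase plan: $1,239.59 × 0.0478 = $59.25
AD&D insurance premium: $51.13
Total deductions = $42.81 + $99.79 + $22.16 + $178.81 + $23.55 + $7.44 + $59.25 + $51.13 = $484.94
Net pay = $1,239.59 − $484.94 = $754.65

$754.65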